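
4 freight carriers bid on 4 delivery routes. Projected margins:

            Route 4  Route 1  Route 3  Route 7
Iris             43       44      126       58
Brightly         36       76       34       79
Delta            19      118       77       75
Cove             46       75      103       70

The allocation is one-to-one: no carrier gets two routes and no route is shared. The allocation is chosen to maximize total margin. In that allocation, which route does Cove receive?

Cove receives Route 4.

Treat this as an assignment problem: match each carrier to one route.
Optimal: Iris→Route 3 ($126k), Brightly→Route 7 ($79k), Delta→Route 1 ($118k), Cove→Route 4 ($46k) — total 126+79+118+46 = $369k.
Cove's own top route is Route 3 ($103k), but forcing Cove→Route 3 and reassigning the rest optimally gives only $343k — worse by 26.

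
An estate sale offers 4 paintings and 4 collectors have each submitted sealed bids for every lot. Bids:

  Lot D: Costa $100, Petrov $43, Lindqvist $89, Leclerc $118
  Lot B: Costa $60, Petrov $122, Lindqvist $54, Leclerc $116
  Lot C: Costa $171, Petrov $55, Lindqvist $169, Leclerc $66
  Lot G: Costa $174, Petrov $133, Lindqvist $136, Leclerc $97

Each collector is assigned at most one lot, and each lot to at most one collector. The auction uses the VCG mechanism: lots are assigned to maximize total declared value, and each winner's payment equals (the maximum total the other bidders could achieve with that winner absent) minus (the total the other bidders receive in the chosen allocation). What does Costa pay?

Efficient allocation: Costa→Lot G ($174), Petrov→Lot B ($122), Lindqvist→Lot C ($169), Leclerc→Lot D ($118); total welfare W = $583.
Costa receives Lot G at value $174, so the others get W − 174 = $409.
Without Costa: best allocation of the remaining 3 bidders over all 4 lots is Petrov→Lot G ($133), Lindqvist→Lot C ($169), Leclerc→Lot D ($118), total $420.
VCG payment = (others' best without Costa) − (others' welfare with Costa) = 420 − 409 = $11.

Costa pays $11.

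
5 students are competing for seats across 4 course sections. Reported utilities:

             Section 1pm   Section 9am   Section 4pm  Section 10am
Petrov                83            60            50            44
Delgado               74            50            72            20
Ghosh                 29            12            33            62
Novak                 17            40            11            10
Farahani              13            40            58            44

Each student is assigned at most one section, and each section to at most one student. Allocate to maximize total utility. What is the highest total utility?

Max total: 257 points

Optimal: Petrov→Section 1pm (83 points), Novak→Section 9am (40 points), Delgado→Section 4pm (72 points), Ghosh→Section 10am (62 points) — total 83+40+72+62 = 257 points.
Column-greedy (each section in turn goes to its best remaining student) gives 253 points, worse by 4.
Swapping Novak↔Delgado (Novak→Section 4pm 11 points, Delgado→Section 9am 50 points) loses 51.
No other one-to-one assignment exceeds 257 points.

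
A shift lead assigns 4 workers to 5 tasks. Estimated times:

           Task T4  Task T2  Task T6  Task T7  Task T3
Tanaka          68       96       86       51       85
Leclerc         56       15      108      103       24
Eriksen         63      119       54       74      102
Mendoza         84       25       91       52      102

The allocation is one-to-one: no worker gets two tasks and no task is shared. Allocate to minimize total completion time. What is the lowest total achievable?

Optimal: Tanaka→Task T7 (51 min), Leclerc→Task T3 (24 min), Eriksen→Task T6 (54 min), Mendoza→Task T2 (25 min) — total 51+24+54+25 = 154 min.
Column-greedy (each task in turn goes to its cheapest remaining worker) gives 186 min, worse by 32.
Next-best assignment: Tanaka→Task T7, Leclerc→Task T3, Eriksen→Task T4, Mendoza→Task T2 = 163 min.
Every other assignment is strictly worse.

Min total: 154 min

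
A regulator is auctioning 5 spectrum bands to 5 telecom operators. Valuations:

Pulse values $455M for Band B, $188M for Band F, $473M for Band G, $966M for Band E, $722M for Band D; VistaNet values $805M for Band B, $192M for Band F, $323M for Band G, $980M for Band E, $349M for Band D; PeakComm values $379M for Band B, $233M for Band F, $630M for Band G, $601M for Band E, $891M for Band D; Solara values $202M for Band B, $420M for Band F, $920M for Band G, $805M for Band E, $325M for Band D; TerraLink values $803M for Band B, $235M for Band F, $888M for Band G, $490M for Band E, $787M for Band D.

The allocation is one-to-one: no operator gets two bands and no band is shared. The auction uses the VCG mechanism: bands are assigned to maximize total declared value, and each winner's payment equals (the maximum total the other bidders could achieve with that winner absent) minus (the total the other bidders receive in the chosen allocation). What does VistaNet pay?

Efficient allocation: Pulse→Band E ($966M), VistaNet→Band B ($805M), PeakComm→Band D ($891M), Solara→Band F ($420M), TerraLink→Band G ($888M); total welfare W = $3970M.
VistaNet receives Band B at value $805M, so the others get W − 805 = $3165M.
Without VistaNet: best allocation of the remaining 4 bidders over all 5 bands is Pulse→Band E ($966M), PeakComm→Band D ($891M), Solara→Band G ($920M), TerraLink→Band B ($803M), total $3580M.
VCG payment = (others' best without VistaNet) − (others' welfare with VistaNet) = 3580 − 3165 = $415M.

VistaNet pays $415M.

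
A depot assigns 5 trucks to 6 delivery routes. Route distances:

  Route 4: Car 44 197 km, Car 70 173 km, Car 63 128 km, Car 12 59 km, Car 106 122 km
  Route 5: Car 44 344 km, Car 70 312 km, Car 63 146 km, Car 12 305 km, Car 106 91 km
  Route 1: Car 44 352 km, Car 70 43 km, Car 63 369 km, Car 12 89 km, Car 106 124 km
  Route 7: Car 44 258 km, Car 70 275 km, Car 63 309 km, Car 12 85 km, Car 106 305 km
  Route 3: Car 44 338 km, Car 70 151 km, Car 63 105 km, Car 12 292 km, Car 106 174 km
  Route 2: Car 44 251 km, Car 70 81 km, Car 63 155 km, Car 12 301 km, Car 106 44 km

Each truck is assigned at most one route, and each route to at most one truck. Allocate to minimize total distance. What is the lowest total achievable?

Optimal: Car 44→Route 4 (197 km), Car 70→Route 1 (43 km), Car 63→Route 3 (105 km), Car 12→Route 7 (85 km), Car 106→Route 2 (44 km) — total 197+43+105+85+44 = 474 km.
Column-greedy (each route in turn goes to its cheapest remaining truck) gives 556 km, worse by 82.
Every other assignment is strictly worse.

Minimum total: 474 km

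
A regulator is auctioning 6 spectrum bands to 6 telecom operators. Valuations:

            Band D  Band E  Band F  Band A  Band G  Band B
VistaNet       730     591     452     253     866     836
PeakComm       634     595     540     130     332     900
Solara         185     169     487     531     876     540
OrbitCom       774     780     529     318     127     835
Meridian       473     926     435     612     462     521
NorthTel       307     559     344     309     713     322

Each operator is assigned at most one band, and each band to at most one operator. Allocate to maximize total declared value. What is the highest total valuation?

This is the linear assignment problem.
Optimal: VistaNet→Band G ($866M), PeakComm→Band B ($900M), Solara→Band A ($531M), OrbitCom→Band D ($774M), Meridian→Band E ($926M), NorthTel→Band F ($344M) — total 866+900+531+774+926+344 = $4341M.
Row-greedy (each operator in turn takes its best remaining band) gives $3894M, worse by 447.

Max total: $4341M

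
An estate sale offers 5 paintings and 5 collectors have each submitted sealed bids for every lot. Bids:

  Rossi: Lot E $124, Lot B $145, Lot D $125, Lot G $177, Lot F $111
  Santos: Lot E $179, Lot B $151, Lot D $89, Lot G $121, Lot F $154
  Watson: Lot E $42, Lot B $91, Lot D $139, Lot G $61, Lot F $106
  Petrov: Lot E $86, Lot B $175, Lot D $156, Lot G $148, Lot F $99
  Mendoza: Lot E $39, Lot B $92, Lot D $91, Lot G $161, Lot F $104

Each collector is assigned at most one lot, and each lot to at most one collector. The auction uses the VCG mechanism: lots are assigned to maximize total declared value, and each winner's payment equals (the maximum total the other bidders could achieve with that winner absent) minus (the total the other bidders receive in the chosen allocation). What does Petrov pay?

Efficient allocation: Rossi→Lot G ($177), Santos→Lot E ($179), Watson→Lot D ($139), Petrov→Lot B ($175), Mendoza→Lot F ($104); total welfare W = $774.
Petrov receives Lot B at value $175, so the others get W − 175 = $599.
Without Petrov: best allocation of the remaining 4 bidders over all 5 lots is Rossi→Lot B ($145), Santos→Lot E ($179), Watson→Lot D ($139), Mendoza→Lot G ($161), total $624.
VCG payment = (others' best without Petrov) − (others' welfare with Petrov) = 624 − 599 = $25.

Petrov pays $25.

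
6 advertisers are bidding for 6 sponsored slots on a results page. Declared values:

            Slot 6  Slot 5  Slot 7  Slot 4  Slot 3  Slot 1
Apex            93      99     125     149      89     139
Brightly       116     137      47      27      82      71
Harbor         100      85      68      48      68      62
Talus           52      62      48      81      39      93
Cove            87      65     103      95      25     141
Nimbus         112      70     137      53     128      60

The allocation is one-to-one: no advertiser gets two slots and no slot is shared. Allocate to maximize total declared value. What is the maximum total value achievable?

This is a one-to-one assignment (maximum-weight bipartite matching).
Optimal: Apex→Slot 7 ($125), Brightly→Slot 5 ($137), Harbor→Slot 6 ($100), Talus→Slot 4 ($81), Cove→Slot 1 ($141), Nimbus→Slot 3 ($128) — total 125+137+100+81+141+128 = $712.
Column-greedy (each slot in turn goes to its best remaining advertiser) gives $608, worse by 104.

Max total: $712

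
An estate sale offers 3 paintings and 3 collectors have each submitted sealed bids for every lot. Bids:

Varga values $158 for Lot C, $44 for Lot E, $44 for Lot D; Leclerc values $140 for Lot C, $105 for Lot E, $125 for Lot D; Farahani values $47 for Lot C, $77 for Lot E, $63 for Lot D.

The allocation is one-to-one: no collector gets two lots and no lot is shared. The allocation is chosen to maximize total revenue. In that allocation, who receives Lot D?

Leclerc receives Lot D.

Optimal: Varga→Lot C ($158), Leclerc→Lot D ($125), Farahani→Lot E ($77) — total 158+125+77 = $360.
Column-greedy (each lot in turn goes to its best remaining collector) gives $326, worse by 34.
Every other assignment is strictly worse.
Leclerc's own top lot is Lot C ($140), but forcing Leclerc→Lot C and reassigning the rest optimally gives only $261 — worse by 99.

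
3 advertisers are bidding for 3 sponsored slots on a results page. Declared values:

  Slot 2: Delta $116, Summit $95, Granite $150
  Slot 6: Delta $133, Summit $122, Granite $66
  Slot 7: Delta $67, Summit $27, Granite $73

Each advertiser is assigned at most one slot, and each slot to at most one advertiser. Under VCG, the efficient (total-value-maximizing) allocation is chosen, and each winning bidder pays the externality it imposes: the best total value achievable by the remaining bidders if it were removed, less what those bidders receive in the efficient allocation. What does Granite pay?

Granite pays $49.

Efficient allocation: Delta→Slot 7 ($67), Summit→Slot 6 ($122), Granite→Slot 2 ($150); total welfare W = $339.
Granite receives Slot 2 at value $150, so the others get W − 150 = $189.
Without Granite: best allocation of the remaining 2 bidders over all 3 slots is Delta→Slot 2 ($116), Summit→Slot 6 ($122), total $238.
VCG payment = (others' best without Granite) − (others' welfare with Granite) = 238 − 189 = $49.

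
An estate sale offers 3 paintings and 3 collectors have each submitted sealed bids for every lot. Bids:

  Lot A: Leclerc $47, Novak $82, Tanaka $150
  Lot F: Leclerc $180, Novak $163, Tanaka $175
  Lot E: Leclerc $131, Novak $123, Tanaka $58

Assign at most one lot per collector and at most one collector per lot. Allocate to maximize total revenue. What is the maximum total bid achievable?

Optimal: Leclerc→Lot F ($180), Novak→Lot E ($123), Tanaka→Lot A ($150) — total 180+123+150 = $453.
Next-best assignment: Leclerc→Lot E, Novak→Lot F, Tanaka→Lot A = $444.

Maximum total: $453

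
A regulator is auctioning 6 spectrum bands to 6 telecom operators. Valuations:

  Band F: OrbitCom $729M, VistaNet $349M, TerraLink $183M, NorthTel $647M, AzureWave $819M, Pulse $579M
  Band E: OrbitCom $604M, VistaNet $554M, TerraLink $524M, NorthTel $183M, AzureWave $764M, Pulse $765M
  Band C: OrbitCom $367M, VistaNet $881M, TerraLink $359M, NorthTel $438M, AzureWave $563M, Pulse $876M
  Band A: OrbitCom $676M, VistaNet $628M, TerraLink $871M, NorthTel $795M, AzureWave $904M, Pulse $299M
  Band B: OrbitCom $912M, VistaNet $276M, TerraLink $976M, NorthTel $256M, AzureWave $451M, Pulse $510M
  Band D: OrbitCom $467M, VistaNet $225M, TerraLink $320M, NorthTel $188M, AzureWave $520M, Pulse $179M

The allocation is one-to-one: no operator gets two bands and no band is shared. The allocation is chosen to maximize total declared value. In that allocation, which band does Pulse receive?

Pulse receives Band E.

Optimal: OrbitCom→Band D ($467M), VistaNet→Band C ($881M), TerraLink→Band B ($976M), NorthTel→Band A ($795M), AzureWave→Band F ($819M), Pulse→Band E ($765M) — total 467+881+976+795+819+765 = $4703M.
Column-greedy (each band in turn goes to its best remaining operator) gives $4436M, worse by 267.
Pulse's own top band is Band C ($876M), but forcing Pulse→Band C and reassigning the rest optimally gives only $4487M — worse by 216.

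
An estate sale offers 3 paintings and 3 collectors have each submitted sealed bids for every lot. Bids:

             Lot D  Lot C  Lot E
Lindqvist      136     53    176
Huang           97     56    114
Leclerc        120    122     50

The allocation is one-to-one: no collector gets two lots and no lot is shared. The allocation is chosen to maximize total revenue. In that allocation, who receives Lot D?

Optimal: Lindqvist→Lot E ($176), Huang→Lot D ($97), Leclerc→Lot C ($122) — total 176+97+122 = $395.
Column-greedy (each lot in turn goes to its best remaining collector) gives $372, worse by 23.
Next-best assignment: Lindqvist→Lot D, Huang→Lot E, Leclerc→Lot C = $372.
Every other assignment is strictly worse.
Huang's own top lot is Lot E ($114), but forcing Huang→Lot E and reassigning the rest optimally gives only $372 — worse by 23.

Huang receives Lot D.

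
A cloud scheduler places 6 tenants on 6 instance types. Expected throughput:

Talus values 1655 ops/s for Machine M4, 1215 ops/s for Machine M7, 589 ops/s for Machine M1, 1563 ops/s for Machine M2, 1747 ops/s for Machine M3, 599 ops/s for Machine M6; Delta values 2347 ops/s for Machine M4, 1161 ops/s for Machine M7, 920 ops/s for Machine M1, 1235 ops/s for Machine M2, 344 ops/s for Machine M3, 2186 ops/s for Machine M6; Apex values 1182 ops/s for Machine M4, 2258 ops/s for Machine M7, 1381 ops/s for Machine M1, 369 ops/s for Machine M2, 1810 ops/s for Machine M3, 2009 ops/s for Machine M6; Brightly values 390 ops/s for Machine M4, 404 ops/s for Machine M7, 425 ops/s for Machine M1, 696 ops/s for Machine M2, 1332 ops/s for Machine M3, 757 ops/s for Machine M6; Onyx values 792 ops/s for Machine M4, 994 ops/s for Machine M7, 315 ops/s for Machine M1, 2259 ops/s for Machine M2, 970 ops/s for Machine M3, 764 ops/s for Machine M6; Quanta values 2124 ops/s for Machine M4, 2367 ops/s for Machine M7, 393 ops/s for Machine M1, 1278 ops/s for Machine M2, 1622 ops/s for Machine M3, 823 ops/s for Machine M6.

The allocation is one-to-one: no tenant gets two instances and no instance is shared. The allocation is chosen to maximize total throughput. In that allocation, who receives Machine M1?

This is a one-to-one assignment (maximum-weight bipartite matching).
Optimal: Talus→Machine M4 (1655 ops/s), Delta→Machine M6 (2186 ops/s), Apex→Machine M1 (1381 ops/s), Brightly→Machine M3 (1332 ops/s), Onyx→Machine M2 (2259 ops/s), Quanta→Machine M7 (2367 ops/s) — total 1655+2186+1381+1332+2259+2367 = 11180 ops/s.
Row-greedy (each tenant in turn takes its best remaining instance) gives 9761 ops/s, worse by 1419.
Apex's own top instance is Machine M7 (2258 ops/s), but forcing Apex→Machine M7 and reassigning the rest optimally gives only 10999 ops/s — worse by 181.

Apex receives Machine M1.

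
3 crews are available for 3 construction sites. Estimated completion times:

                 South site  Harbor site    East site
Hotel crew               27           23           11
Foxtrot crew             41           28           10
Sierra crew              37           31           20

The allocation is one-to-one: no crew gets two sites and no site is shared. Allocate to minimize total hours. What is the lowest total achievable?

Optimal: Hotel crew→South site (27 hours), Foxtrot crew→East site (10 hours), Sierra crew→Harbor site (31 hours) — total 27+10+31 = 68 hours.
Row-greedy (each crew in turn takes its cheapest remaining site) gives 76 hours, worse by 8.
Next-best assignment: Hotel crew→Harbor site, Foxtrot crew→East site, Sierra crew→South site = 70 hours.
No other one-to-one assignment undercuts 68 hours.

Minimum total: 68 hours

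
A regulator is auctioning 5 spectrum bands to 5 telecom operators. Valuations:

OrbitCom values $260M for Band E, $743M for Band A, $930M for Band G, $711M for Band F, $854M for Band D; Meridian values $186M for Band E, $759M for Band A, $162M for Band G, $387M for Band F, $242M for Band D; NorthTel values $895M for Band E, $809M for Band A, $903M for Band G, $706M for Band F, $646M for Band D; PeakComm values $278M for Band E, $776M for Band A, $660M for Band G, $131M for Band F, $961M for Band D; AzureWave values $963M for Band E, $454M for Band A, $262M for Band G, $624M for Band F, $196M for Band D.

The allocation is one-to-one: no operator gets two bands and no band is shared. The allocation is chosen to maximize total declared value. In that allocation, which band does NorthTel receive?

Optimal: OrbitCom→Band G ($930M), Meridian→Band A ($759M), NorthTel→Band F ($706M), PeakComm→Band D ($961M), AzureWave→Band E ($963M) — total 930+759+706+961+963 = $4319M.
Column-greedy (each band in turn goes to its best remaining operator) gives $4050M, worse by 269.
Next-best assignment: OrbitCom→Band F, Meridian→Band A, NorthTel→Band G, PeakComm→Band D, AzureWave→Band E = $4297M.
Swapping Meridian↔PeakComm (Meridian→Band D $242M, PeakComm→Band A $776M) loses 702.
Every other assignment is strictly worse.
NorthTel's own top band is Band G ($903M), but forcing NorthTel→Band G and reassigning the rest optimally gives only $4297M — worse by 22.

NorthTel receives Band F.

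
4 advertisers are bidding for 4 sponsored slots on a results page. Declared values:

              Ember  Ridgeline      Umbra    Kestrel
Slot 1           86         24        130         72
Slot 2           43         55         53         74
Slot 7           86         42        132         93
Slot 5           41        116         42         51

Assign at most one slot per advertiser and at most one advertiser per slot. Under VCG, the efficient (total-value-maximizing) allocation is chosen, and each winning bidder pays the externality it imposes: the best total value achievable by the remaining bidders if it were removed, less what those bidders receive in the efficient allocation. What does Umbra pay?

Efficient allocation: Ember→Slot 1 ($86), Ridgeline→Slot 5 ($116), Umbra→Slot 7 ($132), Kestrel→Slot 2 ($74); total welfare W = $408.
Umbra receives Slot 7 at value $132, so the others get W − 132 = $276.
Without Umbra: best allocation of the remaining 3 bidders over all 4 slots is Ember→Slot 1 ($86), Ridgeline→Slot 5 ($116), Kestrel→Slot 7 ($93), total $295.
VCG payment = (others' best without Umbra) − (others' welfare with Umbra) = 295 − 276 = $19.

Umbra pays $19.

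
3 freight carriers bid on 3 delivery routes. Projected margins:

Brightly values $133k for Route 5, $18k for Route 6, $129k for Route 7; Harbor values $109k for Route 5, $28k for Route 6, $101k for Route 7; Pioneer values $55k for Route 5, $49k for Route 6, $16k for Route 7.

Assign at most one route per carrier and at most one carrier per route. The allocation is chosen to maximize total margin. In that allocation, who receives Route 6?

This is a one-to-one assignment (maximum-weight bipartite matching).
Optimal: Brightly→Route 7 ($129k), Harbor→Route 5 ($109k), Pioneer→Route 6 ($49k) — total 129+109+49 = $287k.
Max-entry greedy (repeatedly take the single best remaining cell) gives $283k, worse by 4.
Swapping Brightly↔Pioneer (Brightly→Route 6 $18k, Pioneer→Route 7 $16k) loses 144.
Every other assignment is strictly worse.
Pioneer's own top route is Route 5 ($55k), but forcing Pioneer→Route 5 and reassigning the rest optimally gives only $212k — worse by 75.

Pioneer receives Route 6.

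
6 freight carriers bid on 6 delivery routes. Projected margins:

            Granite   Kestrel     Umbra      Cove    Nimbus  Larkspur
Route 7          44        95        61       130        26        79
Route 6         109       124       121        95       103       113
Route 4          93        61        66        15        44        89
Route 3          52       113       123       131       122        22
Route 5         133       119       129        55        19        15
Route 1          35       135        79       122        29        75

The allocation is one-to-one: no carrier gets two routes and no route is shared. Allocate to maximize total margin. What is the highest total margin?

Max total: $730k

Optimal: Granite→Route 5 ($133k), Kestrel→Route 1 ($135k), Umbra→Route 6 ($121k), Cove→Route 7 ($130k), Nimbus→Route 3 ($122k), Larkspur→Route 4 ($89k) — total 133+135+121+130+122+89 = $730k.
Max-entry greedy (repeatedly take the single best remaining cell) gives $635k, worse by 95.
Next-best assignment: Granite→Route 4, Kestrel→Route 1, Umbra→Route 5, Cove→Route 7, Nimbus→Route 3, Larkspur→Route 6 = $722k.
Swapping Granite↔Umbra (Granite→Route 6 $109k, Umbra→Route 5 $129k) loses 16.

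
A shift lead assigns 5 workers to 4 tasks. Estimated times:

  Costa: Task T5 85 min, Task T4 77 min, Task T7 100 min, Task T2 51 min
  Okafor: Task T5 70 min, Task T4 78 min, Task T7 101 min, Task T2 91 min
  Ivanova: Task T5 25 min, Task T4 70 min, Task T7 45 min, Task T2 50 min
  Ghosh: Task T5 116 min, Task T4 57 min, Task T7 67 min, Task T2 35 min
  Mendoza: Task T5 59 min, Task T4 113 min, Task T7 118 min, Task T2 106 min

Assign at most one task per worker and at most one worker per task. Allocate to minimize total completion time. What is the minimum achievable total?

Optimal: Mendoza→Task T5 (59 min), Ghosh→Task T4 (57 min), Ivanova→Task T7 (45 min), Costa→Task T2 (51 min) — total 59+57+45+51 = 212 min.
Row-greedy (each worker in turn takes its cheapest remaining task) gives 223 min, worse by 11.
Next-best assignment: Mendoza→Task T5, Costa→Task T4, Ivanova→Task T7, Ghosh→Task T2 = 216 min.
Swapping Ghosh↔Mendoza (Ghosh→Task T5 116 min, Mendoza→Task T4 113 min) adds 113.

Minimum total: 212 min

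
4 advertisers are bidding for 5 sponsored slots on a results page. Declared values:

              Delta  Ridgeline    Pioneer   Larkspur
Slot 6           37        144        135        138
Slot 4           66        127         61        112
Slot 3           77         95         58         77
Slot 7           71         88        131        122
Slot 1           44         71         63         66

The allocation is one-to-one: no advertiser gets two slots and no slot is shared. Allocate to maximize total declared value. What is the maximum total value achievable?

Maximum total: $473

This is a one-to-one assignment (maximum-weight bipartite matching).
Optimal: Delta→Slot 3 ($77), Ridgeline→Slot 4 ($127), Pioneer→Slot 7 ($131), Larkspur→Slot 6 ($138) — total 77+127+131+138 = $473.
Column-greedy (each slot in turn goes to its best remaining advertiser) gives $464, worse by 9.
Next-best assignment: Delta→Slot 3, Ridgeline→Slot 6, Pioneer→Slot 7, Larkspur→Slot 4 = $464.
Swapping Delta↔Larkspur (Delta→Slot 6 $37, Larkspur→Slot 3 $77) loses 101.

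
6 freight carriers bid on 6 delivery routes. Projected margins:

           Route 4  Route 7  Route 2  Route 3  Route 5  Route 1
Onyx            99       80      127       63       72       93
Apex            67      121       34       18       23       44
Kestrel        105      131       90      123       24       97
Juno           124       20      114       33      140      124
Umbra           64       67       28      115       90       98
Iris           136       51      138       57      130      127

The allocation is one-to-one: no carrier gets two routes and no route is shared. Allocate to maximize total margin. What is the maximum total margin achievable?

This is the linear assignment problem.
Optimal: Onyx→Route 2 ($127k), Apex→Route 7 ($121k), Kestrel→Route 3 ($123k), Juno→Route 5 ($140k), Umbra→Route 1 ($98k), Iris→Route 4 ($136k) — total 127+121+123+140+98+136 = $745k.
Swapping Umbra↔Iris (Umbra→Route 4 $64k, Iris→Route 1 $127k) loses 43.

Maximum total: $745k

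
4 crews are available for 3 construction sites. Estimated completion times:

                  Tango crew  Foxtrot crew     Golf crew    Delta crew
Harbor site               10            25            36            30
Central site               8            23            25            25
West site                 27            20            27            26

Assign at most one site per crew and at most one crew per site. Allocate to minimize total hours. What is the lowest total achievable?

This is a one-to-one assignment (minimum-cost bipartite matching).
Optimal: Tango crew→Harbor site (10 hours), Golf crew→Central site (25 hours), Foxtrot crew→West site (20 hours) — total 10+25+20 = 55 hours.
Row-greedy (each crew in turn takes its cheapest remaining site) gives 64 hours, worse by 9.
Checked against all permutations: 55 hours is optimal.

Min total: 55 hours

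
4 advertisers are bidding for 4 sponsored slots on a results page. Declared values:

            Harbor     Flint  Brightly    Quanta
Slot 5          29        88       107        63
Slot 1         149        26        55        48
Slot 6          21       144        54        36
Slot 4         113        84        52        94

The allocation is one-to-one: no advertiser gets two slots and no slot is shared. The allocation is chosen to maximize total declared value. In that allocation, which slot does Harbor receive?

This is a one-to-one assignment (maximum-weight bipartite matching).
Optimal: Harbor→Slot 1 ($149), Flint→Slot 6 ($144), Brightly→Slot 5 ($107), Quanta→Slot 4 ($94) — total 149+144+107+94 = $494.
Next-best assignment: Harbor→Slot 4, Flint→Slot 6, Brightly→Slot 5, Quanta→Slot 1 = $412.

Harbor receives Slot 1.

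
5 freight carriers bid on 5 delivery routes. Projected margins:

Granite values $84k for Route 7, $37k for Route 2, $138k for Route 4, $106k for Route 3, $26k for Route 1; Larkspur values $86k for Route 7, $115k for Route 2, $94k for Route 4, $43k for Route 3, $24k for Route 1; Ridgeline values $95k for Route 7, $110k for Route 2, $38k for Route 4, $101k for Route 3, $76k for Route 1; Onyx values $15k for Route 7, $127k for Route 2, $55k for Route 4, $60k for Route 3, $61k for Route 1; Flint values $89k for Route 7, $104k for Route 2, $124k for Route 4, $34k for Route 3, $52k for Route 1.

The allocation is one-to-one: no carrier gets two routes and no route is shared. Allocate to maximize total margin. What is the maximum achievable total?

Optimal: Granite→Route 3 ($106k), Larkspur→Route 7 ($86k), Ridgeline→Route 1 ($76k), Onyx→Route 2 ($127k), Flint→Route 4 ($124k) — total 106+86+76+127+124 = $519k.
Max-entry greedy (repeatedly take the single best remaining cell) gives $479k, worse by 40.
Next-best assignment: Granite→Route 4, Larkspur→Route 7, Ridgeline→Route 3, Onyx→Route 2, Flint→Route 1 = $504k.

Max total: $519k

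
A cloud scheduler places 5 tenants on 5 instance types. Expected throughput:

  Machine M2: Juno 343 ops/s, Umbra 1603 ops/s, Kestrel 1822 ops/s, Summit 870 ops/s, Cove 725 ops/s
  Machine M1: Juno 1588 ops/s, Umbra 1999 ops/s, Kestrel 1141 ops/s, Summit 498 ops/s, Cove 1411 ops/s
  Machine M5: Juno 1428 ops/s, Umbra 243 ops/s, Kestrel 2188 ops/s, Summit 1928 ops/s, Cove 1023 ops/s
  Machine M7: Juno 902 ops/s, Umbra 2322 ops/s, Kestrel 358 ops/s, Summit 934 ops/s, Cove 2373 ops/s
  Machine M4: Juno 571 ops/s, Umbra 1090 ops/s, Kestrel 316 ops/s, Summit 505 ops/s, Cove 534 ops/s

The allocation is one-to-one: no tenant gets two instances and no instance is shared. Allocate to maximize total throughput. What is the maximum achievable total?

Maximum total: 8801 ops/s

Optimal: Juno→Machine M1 (1588 ops/s), Umbra→Machine M4 (1090 ops/s), Kestrel→Machine M2 (1822 ops/s), Summit→Machine M5 (1928 ops/s), Cove→Machine M7 (2373 ops/s) — total 1588+1090+1822+1928+2373 = 8801 ops/s.
Next-best assignment: Juno→Machine M4, Umbra→Machine M1, Kestrel→Machine M2, Summit→Machine M5, Cove→Machine M7 = 8693 ops/s.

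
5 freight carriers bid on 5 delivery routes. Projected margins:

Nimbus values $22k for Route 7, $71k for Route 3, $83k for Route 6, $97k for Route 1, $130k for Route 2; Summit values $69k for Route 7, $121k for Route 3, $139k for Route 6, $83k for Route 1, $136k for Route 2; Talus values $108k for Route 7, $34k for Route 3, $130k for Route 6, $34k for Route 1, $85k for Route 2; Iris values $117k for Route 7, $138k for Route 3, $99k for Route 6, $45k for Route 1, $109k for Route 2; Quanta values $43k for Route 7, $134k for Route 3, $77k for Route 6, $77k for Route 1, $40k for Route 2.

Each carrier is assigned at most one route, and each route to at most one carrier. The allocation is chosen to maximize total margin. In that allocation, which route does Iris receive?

Iris receives Route 7.

Optimal: Nimbus→Route 1 ($97k), Summit→Route 2 ($136k), Talus→Route 6 ($130k), Iris→Route 7 ($117k), Quanta→Route 3 ($134k) — total 97+136+130+117+134 = $614k.
Row-greedy (each carrier in turn takes its best remaining route) gives $592k, worse by 22.
Checked against all permutations: $614k is optimal.
Iris's own top route is Route 3 ($138k), but forcing Iris→Route 3 and reassigning the rest optimally gives only $592k — worse by 22.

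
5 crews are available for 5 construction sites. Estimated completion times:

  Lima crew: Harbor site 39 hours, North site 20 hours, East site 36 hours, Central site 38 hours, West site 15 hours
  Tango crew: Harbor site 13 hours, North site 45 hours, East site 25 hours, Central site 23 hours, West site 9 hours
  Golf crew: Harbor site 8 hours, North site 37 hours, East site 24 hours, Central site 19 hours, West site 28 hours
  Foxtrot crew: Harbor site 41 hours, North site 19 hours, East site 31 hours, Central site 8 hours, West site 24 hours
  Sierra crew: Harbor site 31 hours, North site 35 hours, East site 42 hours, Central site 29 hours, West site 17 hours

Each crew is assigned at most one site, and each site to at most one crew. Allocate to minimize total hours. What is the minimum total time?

Min total: 78 hours

This is a one-to-one assignment (minimum-cost bipartite matching).
Optimal: Lima crew→North site (20 hours), Tango crew→East site (25 hours), Golf crew→Harbor site (8 hours), Foxtrot crew→Central site (8 hours), Sierra crew→West site (17 hours) — total 20+25+8+8+17 = 78 hours.
Row-greedy (each crew in turn takes its cheapest remaining site) gives 108 hours, worse by 30.
Next-best assignment: Lima crew→North site, Tango crew→Harbor site, Golf crew→East site, Foxtrot crew→Central site, Sierra crew→West site = 82 hours.
Swapping Foxtrot crew↔Tango crew (Foxtrot crew→East site 31 hours, Tango crew→Central site 23 hours) adds 21.
No other one-to-one assignment undercuts 78 hours.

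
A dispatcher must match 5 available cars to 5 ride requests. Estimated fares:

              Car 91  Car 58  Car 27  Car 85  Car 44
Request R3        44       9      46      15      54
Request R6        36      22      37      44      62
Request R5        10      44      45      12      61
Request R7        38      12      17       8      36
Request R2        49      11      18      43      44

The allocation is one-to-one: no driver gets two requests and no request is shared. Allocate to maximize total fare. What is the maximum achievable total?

Optimal: Car 91→Request R7 ($38), Car 58→Request R5 ($44), Car 27→Request R3 ($46), Car 85→Request R2 ($43), Car 44→Request R6 ($62) — total 38+44+46+43+62 = $233.
Max-entry greedy (repeatedly take the single best remaining cell) gives $209, worse by 24.
Swapping Car 27↔Car 58 (Car 27→Request R5 $45, Car 58→Request R3 $9) loses 36.
Every other assignment is strictly worse.

Max total: $233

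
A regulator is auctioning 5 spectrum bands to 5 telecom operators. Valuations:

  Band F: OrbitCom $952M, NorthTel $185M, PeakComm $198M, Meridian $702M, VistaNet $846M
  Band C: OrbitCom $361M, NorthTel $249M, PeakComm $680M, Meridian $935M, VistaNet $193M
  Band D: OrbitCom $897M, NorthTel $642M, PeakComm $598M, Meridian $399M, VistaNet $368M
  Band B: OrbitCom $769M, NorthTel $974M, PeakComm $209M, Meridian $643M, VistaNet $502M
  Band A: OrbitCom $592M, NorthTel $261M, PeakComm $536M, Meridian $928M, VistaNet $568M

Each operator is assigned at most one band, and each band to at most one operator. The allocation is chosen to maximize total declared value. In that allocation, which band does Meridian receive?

This is the linear assignment problem.
Optimal: OrbitCom→Band D ($897M), NorthTel→Band B ($974M), PeakComm→Band C ($680M), Meridian→Band A ($928M), VistaNet→Band F ($846M) — total 897+974+680+928+846 = $4325M.
Column-greedy (each band in turn goes to its best remaining operator) gives $3567M, worse by 758.
Meridian's own top band is Band C ($935M), but forcing Meridian→Band C and reassigning the rest optimally gives only $4188M — worse by 137.

Meridian receives Band A.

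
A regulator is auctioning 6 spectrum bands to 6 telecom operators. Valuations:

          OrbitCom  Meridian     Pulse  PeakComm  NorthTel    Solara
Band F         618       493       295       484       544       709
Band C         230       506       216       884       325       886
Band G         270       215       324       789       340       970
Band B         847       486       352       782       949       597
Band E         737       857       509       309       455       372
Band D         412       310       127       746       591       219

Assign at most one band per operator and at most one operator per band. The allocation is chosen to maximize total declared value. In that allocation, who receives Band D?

Treat this as an assignment problem: match each operator to one band.
Optimal: OrbitCom→Band B ($847M), Meridian→Band E ($857M), Pulse→Band F ($295M), PeakComm→Band C ($884M), NorthTel→Band D ($591M), Solara→Band G ($970M) — total 847+857+295+884+591+970 = $4444M.
Column-greedy (each band in turn goes to its best remaining operator) gives $3764M, worse by 680.
NorthTel's own top band is Band B ($949M), but forcing NorthTel→Band B and reassigning the rest optimally gives only $4405M — worse by 39.

NorthTel receives Band D.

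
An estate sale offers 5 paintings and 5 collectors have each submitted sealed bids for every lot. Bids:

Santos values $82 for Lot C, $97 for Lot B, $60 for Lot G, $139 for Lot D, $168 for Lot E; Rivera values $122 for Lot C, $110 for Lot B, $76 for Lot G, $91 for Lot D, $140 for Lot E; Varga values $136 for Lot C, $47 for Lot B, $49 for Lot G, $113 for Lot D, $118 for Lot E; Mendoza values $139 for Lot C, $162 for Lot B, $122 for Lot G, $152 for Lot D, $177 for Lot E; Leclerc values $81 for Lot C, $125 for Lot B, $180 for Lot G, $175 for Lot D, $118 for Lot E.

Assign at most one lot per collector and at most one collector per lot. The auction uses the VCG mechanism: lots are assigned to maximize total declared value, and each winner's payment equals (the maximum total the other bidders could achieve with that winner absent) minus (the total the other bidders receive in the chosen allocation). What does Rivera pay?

Efficient allocation: Santos→Lot D ($139), Rivera→Lot E ($140), Varga→Lot C ($136), Mendoza→Lot B ($162), Leclerc→Lot G ($180); total welfare W = $757.
Rivera receives Lot E at value $140, so the others get W − 140 = $617.
Without Rivera: best allocation of the remaining 4 bidders over all 5 lots is Santos→Lot E ($168), Varga→Lot C ($136), Mendoza→Lot B ($162), Leclerc→Lot G ($180), total $646.
VCG payment = (others' best without Rivera) − (others' welfare with Rivera) = 646 − 617 = $29.

Rivera pays $29.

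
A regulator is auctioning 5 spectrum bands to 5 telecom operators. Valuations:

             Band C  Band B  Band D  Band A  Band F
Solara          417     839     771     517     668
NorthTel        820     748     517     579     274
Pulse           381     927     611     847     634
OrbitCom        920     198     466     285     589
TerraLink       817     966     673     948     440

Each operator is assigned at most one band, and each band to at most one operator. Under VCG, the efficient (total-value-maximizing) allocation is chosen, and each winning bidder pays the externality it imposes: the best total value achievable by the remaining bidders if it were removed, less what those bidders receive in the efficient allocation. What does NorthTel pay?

NorthTel pays $331M.

Efficient allocation: Solara→Band D ($771M), NorthTel→Band C ($820M), Pulse→Band B ($927M), OrbitCom→Band F ($589M), TerraLink→Band A ($948M); total welfare W = $4055M.
NorthTel receives Band C at value $820M, so the others get W − 820 = $3235M.
Without NorthTel: best allocation of the remaining 4 bidders over all 5 bands is Solara→Band D ($771M), Pulse→Band B ($927M), OrbitCom→Band C ($920M), TerraLink→Band A ($948M), total $3566M.
VCG payment = (others' best without NorthTel) − (others' welfare with NorthTel) = 3566 − 3235 = $331M.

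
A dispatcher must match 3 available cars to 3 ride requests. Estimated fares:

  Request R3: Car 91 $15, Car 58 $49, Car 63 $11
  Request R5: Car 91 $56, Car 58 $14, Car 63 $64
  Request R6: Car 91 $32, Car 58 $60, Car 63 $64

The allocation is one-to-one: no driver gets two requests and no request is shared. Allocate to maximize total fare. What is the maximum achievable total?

Maximum total: $169

Treat this as an assignment problem: match each driver to one request.
Optimal: Car 91→Request R5 ($56), Car 58→Request R3 ($49), Car 63→Request R6 ($64) — total 56+49+64 = $169.
Row-greedy (each driver in turn takes its best remaining request) gives $127, worse by 42.
Checked against all permutations: $169 is optimal.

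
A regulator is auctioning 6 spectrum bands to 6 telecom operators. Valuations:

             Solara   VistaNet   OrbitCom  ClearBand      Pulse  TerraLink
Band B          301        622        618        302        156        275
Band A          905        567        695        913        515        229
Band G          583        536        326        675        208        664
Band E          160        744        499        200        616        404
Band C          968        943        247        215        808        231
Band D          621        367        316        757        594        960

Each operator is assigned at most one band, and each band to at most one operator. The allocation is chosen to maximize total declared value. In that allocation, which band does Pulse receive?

Pulse receives Band E.

Optimal: Solara→Band A ($905M), VistaNet→Band C ($943M), OrbitCom→Band B ($618M), ClearBand→Band G ($675M), Pulse→Band E ($616M), TerraLink→Band D ($960M) — total 905+943+618+675+616+960 = $4717M.
Row-greedy (each operator in turn takes its best remaining band) gives $3647M, worse by 1070.
Pulse's own top band is Band C ($808M), but forcing Pulse→Band C and reassigning the rest optimally gives only $4710M — worse by 7.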